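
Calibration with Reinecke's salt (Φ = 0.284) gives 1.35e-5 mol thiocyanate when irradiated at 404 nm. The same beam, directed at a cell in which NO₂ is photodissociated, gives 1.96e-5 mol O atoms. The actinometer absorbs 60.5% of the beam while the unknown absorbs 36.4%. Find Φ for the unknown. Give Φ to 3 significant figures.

Φ = 0.685

Photons absorbed by the actinometer: 1.35e-5 / 0.284 = 4.754e-5 mol.
Incident flux: 4.754e-5 / 0.605 = 7.858e-5 einstein.
Absorbed by unknown: 0.364 × 7.858e-5 = 2.860e-5 mol.
Φ(unknown) = 1.96e-5 / 2.860e-5 = 0.685.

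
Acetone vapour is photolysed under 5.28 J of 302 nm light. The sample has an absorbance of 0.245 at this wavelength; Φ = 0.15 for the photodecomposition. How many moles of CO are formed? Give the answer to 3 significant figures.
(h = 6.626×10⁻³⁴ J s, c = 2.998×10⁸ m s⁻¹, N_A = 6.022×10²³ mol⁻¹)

Photon energy at 302 nm: hc/λ = (6.626×10⁻³⁴)(2.998×10⁸)/(302×10⁻⁹) = 6.578×10⁻¹⁹ J.
Photons incident: 5.28 / 6.578×10⁻¹⁹ = 8.027×10¹⁸, i.e. 8.027×10¹⁸/6.022×10²³ = 1.333×10⁻⁵ mol.
Fraction absorbed: 1 − 10^(−0.245) = 0.4311.
Photons absorbed: 0.4311 × 1.333×10⁻⁵ = 5.747×10⁻⁶ mol.
Product: Φ × n_abs = 0.15 × 5.747×10⁻⁶ = 8.621×10⁻⁷ mol.

8.62×10⁻⁷ mol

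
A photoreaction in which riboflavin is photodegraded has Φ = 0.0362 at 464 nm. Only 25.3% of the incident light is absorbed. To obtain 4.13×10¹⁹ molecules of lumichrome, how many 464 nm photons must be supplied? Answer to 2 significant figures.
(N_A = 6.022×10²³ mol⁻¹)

4.5×10²¹ photons

Product: 4.13×10¹⁹ / 6.022×10²³ = 6.858×10⁻⁵ mol.
Photons that must be absorbed: 6.858×10⁻⁵ / 0.0362 = 0.001894 mol.
Incident photons needed: 0.001894 / 0.253 = 0.007486 mol.
Photon count: 0.007486 × 6.022×10²³ = 4.5×10²¹.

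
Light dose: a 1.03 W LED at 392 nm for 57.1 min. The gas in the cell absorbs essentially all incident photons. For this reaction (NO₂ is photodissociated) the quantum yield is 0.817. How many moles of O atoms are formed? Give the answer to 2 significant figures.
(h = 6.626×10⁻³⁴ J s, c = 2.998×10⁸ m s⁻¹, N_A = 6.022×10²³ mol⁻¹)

0.0094 mol

Photon energy at 392 nm: hc/λ = (6.626×10⁻³⁴)(2.998×10⁸)/(392×10⁻⁹) = 5.068×10⁻¹⁹ J.
Energy delivered: (1.03 W)(3426 s) = 3529 J.
Photons incident: 3529 / 5.068×10⁻¹⁹ = 6.963×10²¹, i.e. 6.963×10²¹/6.022×10²³ = 0.01156 mol.
Product: Φ × n_abs = 0.817 × 0.01156 = 0.009445 mol.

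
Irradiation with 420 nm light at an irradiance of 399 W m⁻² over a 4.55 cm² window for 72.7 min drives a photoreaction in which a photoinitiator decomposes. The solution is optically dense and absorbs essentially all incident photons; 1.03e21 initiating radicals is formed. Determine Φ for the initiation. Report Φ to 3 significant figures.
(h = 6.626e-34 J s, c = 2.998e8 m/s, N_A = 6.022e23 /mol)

Φ = 0.615

Product: 1.03e21 / 6.022e23 = 0.001710 mol.
Photon energy at 420 nm: hc/λ = (6.626e-34)(2.998e8)/(420e-9) = 4.730e-19 J.
Energy delivered: (399 W m⁻²)(4.55e-4 m²)(4362 s) = 791.9 J.
Photons incident: 791.9 / 4.730e-19 = 1.674e21, i.e. 1.674e21/6.022e23 = 0.002780 mol.
Φ = 0.001710 mol / 0.002780 mol photons = 0.615.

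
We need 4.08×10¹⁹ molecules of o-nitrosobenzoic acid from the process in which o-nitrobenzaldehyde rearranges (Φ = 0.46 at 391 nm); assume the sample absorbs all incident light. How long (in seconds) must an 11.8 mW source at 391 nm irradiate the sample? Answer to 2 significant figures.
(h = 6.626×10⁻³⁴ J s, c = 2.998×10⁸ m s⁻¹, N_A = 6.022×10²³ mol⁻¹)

Product: 4.08×10¹⁹ / 6.022×10²³ = 6.775×10⁻⁵ mol.
Photons that must be absorbed: 6.775×10⁻⁵ / 0.46 = 1.473×10⁻⁴ mol.
Photon energy: hc/λ = 5.080×10⁻¹⁹ J; per mole, 3.059×10⁵ J mol⁻¹.
Energy required: 1.473×10⁻⁴ × 3.059×10⁵ = 45.06 J.
Time: 45.06 J / 0.0118 W = 3800 s.

t ≈ 3800 s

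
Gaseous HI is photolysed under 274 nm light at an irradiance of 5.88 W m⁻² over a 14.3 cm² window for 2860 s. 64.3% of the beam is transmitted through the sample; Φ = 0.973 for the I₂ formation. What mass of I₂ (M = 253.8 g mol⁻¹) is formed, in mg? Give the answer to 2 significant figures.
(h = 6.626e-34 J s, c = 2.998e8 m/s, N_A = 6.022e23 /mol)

Photon energy at 274 nm: hc/λ = (6.626e-34)(2.998e8)/(274e-9) = 7.250e-19 J.
Energy delivered: (5.88 W m⁻²)(14.3e-4 m²)(2860 s) = 24.05 J.
Photons incident: 24.05 / 7.250e-19 = 3.317e19, i.e. 3.317e19/6.022e23 = 5.508e-5 mol.
Fraction absorbed: 1 − 64.3/100 = 0.3570.
Photons absorbed: 0.3570 × 5.508e-5 = 1.966e-5 mol.
Product: Φ × n_abs = 0.973 × 1.966e-5 = 1.913e-5 mol.
Mass: 1.913e-5 × 253.8 = 0.004855 g = 4.9 mg.

4.9 mg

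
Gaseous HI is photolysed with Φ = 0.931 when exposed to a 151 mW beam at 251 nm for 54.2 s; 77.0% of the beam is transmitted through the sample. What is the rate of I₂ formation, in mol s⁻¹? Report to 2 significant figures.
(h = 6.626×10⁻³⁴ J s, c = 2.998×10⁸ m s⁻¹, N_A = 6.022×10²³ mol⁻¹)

Photon energy at 251 nm: hc/λ = (6.626×10⁻³⁴)(2.998×10⁸)/(251×10⁻⁹) = 7.914×10⁻¹⁹ J.
Energy delivered: (151 mW)(54.2 s) = 8.184 J.
Photons incident: 8.184 / 7.914×10⁻¹⁹ = 1.034×10¹⁹, i.e. 1.034×10¹⁹/6.022×10²³ = 1.717×10⁻⁵ mol.
Fraction absorbed: 1 − 77.0/100 = 0.2300.
Photons absorbed: 0.2300 × 1.717×10⁻⁵ = 3.949×10⁻⁶ mol.
Product formed: 0.931 × 3.949×10⁻⁶ = 3.677×10⁻⁶ mol.
Rate: 3.677×10⁻⁶ / 54.2 s = 6.8×10⁻⁸ mol s⁻¹.

6.8×10⁻⁸ mol s⁻¹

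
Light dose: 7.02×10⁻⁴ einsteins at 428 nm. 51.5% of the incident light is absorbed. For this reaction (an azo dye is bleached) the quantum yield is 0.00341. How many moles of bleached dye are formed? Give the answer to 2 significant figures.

Photons absorbed: 0.515 × 7.02×10⁻⁴ = 3.615×10⁻⁴ mol.
Product: Φ × n_abs = 0.00341 × 3.615×10⁻⁴ = 1.233×10⁻⁶ mol.

1.2×10⁻⁶ mol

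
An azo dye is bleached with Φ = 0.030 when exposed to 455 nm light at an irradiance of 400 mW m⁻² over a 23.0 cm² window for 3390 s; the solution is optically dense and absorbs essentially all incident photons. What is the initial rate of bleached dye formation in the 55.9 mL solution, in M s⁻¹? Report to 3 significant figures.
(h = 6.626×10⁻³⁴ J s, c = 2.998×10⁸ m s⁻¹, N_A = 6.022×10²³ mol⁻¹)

1.88×10⁻⁹ M s⁻¹

Photon energy at 455 nm: hc/λ = (6.626×10⁻³⁴)(2.998×10⁸)/(455×10⁻⁹) = 4.366×10⁻¹⁹ J.
Energy delivered: (400 mW m⁻²)(23.0×10⁻⁴ m²)(3390 s) = 3.119 J.
Photons incident: 3.119 / 4.366×10⁻¹⁹ = 7.144×10¹⁸, i.e. 7.144×10¹⁸/6.022×10²³ = 1.186×10⁻⁵ mol.
Product formed: 0.030 × 1.186×10⁻⁵ = 3.558×10⁻⁷ mol.
Rate: 3.558×10⁻⁷ mol / (3390 s × 0.0559 L) = 1.88×10⁻⁹ M s⁻¹.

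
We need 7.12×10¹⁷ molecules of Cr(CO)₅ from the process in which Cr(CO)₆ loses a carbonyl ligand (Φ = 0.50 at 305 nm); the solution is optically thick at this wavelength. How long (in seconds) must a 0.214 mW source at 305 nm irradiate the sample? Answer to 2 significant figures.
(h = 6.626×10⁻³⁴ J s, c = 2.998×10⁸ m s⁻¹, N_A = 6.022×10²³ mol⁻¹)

t ≈ 4300 s

Product: 7.12×10¹⁷ / 6.022×10²³ = 1.182×10⁻⁶ mol.
Photons that must be absorbed: 1.182×10⁻⁶ / 0.50 = 2.364×10⁻⁶ mol.
Photon energy: hc/λ = 6.513×10⁻¹⁹ J; per mole, 3.922×10⁵ J mol⁻¹.
Energy required: 2.364×10⁻⁶ × 3.922×10⁵ = 0.9272 J.
Time: 0.9272 J / 0.000214 W = 4300 s.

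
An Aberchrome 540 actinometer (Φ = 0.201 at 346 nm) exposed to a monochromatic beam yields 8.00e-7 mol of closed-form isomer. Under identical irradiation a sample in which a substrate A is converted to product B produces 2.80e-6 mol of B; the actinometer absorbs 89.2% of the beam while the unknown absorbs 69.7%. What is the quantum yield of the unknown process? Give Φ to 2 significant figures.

Photons absorbed by the actinometer: 8.00e-7 / 0.201 = 3.980e-6 mol.
Incident flux: 3.980e-6 / 0.892 = 4.462e-6 einstein.
Absorbed by unknown: 0.697 × 4.462e-6 = 3.110e-6 mol.
Φ(unknown) = 2.80e-6 / 3.110e-6 = 0.90.

Φ = 0.90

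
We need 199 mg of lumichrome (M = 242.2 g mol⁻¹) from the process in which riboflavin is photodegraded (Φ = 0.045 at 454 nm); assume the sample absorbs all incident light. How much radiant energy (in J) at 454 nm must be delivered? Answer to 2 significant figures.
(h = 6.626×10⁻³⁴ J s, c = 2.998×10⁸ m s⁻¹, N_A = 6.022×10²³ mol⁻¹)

Product: 199 mg / 242.2 g mol⁻¹ = 8.216×10⁻⁴ mol.
Photons that must be absorbed: 8.216×10⁻⁴ / 0.045 = 0.01826 mol.
Photon energy: hc/λ = 4.375×10⁻¹⁹ J; per mole, 2.635×10⁵ J mol⁻¹.
Energy required: 0.01826 × 2.635×10⁵ = 4800 J.

4800 J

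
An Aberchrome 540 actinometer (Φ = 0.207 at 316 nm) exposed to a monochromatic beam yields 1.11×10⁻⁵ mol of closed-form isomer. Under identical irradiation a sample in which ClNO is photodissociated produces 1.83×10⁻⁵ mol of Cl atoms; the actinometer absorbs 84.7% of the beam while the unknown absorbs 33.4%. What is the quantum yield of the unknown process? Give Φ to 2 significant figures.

Photons absorbed by the actinometer: 1.11×10⁻⁵ / 0.207 = 5.362×10⁻⁵ mol.
Incident flux: 5.362×10⁻⁵ / 0.847 = 6.331×10⁻⁵ einstein.
Absorbed by unknown: 0.334 × 6.331×10⁻⁵ = 2.115×10⁻⁵ mol.
Φ(unknown) = 1.83×10⁻⁵ / 2.115×10⁻⁵ = 0.87.

Φ = 0.87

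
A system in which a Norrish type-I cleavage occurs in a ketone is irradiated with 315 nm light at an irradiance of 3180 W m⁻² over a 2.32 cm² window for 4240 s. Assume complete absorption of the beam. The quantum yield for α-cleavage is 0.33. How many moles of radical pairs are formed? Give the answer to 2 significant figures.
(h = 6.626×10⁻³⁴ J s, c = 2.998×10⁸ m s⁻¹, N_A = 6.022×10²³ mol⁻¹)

0.0027 mol

Photon energy at 315 nm: hc/λ = (6.626×10⁻³⁴)(2.998×10⁸)/(315×10⁻⁹) = 6.306×10⁻¹⁹ J.
Energy delivered: (3180 W m⁻²)(2.32×10⁻⁴ m²)(4240 s) = 3128 J.
Photons incident: 3128 / 6.306×10⁻¹⁹ = 4.960×10²¹, i.e. 4.960×10²¹/6.022×10²³ = 0.008236 mol.
Product: Φ × n_abs = 0.33 × 0.008236 = 0.002718 mol.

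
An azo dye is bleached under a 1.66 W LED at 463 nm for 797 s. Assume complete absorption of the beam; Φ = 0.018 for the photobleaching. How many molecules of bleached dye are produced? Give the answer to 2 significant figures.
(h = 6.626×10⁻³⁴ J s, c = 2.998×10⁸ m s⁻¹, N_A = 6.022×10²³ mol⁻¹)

5.6×10¹⁹ molecules

Photon energy at 463 nm: hc/λ = (6.626×10⁻³⁴)(2.998×10⁸)/(463×10⁻⁹) = 4.290×10⁻¹⁹ J.
Energy delivered: (1.66 W)(797 s) = 1323 J.
Photons incident: 1323 / 4.290×10⁻¹⁹ = 3.084×10²¹, i.e. 3.084×10²¹/6.022×10²³ = 0.005121 mol.
Product: Φ × n_abs = 0.018 × 0.005121 = 9.218×10⁻⁵ mol.
As a count: 9.218×10⁻⁵ × 6.022×10²³ = 5.6×10¹⁹.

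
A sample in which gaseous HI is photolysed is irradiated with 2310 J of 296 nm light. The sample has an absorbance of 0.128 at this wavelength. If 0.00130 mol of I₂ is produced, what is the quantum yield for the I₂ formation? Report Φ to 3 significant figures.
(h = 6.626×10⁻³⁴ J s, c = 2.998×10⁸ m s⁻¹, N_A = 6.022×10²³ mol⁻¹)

Φ = 0.891

Photon energy at 296 nm: hc/λ = (6.626×10⁻³⁴)(2.998×10⁸)/(296×10⁻⁹) = 6.711×10⁻¹⁹ J.
Photons incident: 2310 / 6.711×10⁻¹⁹ = 3.442×10²¹, i.e. 3.442×10²¹/6.022×10²³ = 0.005716 mol.
Fraction absorbed: 1 − 10^(−0.128) = 0.2553.
Photons absorbed: 0.2553 × 0.005716 = 0.001459 mol.
Φ = 0.00130 mol / 0.001459 mol photons = 0.891.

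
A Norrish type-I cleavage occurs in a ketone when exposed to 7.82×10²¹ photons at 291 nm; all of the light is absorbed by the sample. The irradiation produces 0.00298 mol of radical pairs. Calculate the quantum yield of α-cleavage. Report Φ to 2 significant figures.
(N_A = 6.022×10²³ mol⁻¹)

Moles of photons: 7.82×10²¹ / 6.022×10²³ = 0.01299 mol.
Φ = 0.00298 mol / 0.01299 mol photons = 0.23.

Φ = 0.23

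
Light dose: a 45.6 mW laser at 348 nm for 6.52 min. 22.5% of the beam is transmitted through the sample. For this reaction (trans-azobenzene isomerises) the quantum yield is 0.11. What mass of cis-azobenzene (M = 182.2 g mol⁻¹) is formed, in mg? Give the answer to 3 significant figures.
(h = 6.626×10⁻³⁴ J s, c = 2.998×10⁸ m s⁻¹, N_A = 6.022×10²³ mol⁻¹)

Photon energy at 348 nm: hc/λ = (6.626×10⁻³⁴)(2.998×10⁸)/(348×10⁻⁹) = 5.708×10⁻¹⁹ J.
Energy delivered: (45.6 mW)(391.2 s) = 17.84 J.
Photons incident: 17.84 / 5.708×10⁻¹⁹ = 3.125×10¹⁹, i.e. 3.125×10¹⁹/6.022×10²³ = 5.189×10⁻⁵ mol.
Fraction absorbed: 1 − 22.5/100 = 0.7750.
Photons absorbed: 0.7750 × 5.189×10⁻⁵ = 4.021×10⁻⁵ mol.
Product: Φ × n_abs = 0.11 × 4.021×10⁻⁵ = 4.423×10⁻⁶ mol.
Mass: 4.423×10⁻⁶ × 182.2 = 8.059×10⁻⁴ g = 0.806 mg.

0.806 mg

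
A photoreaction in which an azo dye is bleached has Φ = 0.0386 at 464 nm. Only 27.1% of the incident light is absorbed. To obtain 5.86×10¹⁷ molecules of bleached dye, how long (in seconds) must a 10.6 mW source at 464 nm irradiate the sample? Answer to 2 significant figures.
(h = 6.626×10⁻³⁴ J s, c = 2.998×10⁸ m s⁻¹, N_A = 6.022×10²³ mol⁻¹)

Product: 5.86×10¹⁷ / 6.022×10²³ = 9.731×10⁻⁷ mol.
Photons that must be absorbed: 9.731×10⁻⁷ / 0.0386 = 2.521×10⁻⁵ mol.
Incident photons needed: 2.521×10⁻⁵ / 0.271 = 9.303×10⁻⁵ mol.
Photon energy: hc/λ = 4.281×10⁻¹⁹ J; per mole, 2.578×10⁵ J mol⁻¹.
Energy required: 9.303×10⁻⁵ × 2.578×10⁵ = 23.98 J.
Time: 23.98 J / 0.0106 W = 2300 s.

t ≈ 2300 s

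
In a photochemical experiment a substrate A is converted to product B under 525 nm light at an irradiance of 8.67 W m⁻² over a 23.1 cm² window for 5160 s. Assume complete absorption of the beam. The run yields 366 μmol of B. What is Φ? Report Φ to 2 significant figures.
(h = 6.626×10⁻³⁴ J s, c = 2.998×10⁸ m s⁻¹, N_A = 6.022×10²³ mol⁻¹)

Product: 366 μmol = 3.66×10⁻⁴ mol.
Photon energy at 525 nm: hc/λ = (6.626×10⁻³⁴)(2.998×10⁸)/(525×10⁻⁹) = 3.784×10⁻¹⁹ J.
Energy delivered: (8.67 W m⁻²)(23.1×10⁻⁴ m²)(5160 s) = 103.3 J.
Photons incident: 103.3 / 3.784×10⁻¹⁹ = 2.730×10²⁰, i.e. 2.730×10²⁰/6.022×10²³ = 4.533×10⁻⁴ mol.
Φ = 3.66×10⁻⁴ mol / 4.533×10⁻⁴ mol photons = 0.81.

Φ = 0.81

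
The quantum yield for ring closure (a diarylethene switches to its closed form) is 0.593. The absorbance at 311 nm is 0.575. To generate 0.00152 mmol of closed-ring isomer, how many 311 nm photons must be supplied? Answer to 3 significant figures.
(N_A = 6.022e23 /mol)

Product: 0.00152 mmol = 1.52e-6 mol.
Photons that must be absorbed: 1.52e-6 / 0.593 = 2.563e-6 mol.
Fraction absorbed: 1 − 10^(−0.575) = 0.7339.
Incident photons needed: 2.563e-6 / 0.7339 = 3.492e-6 mol.
Photon count: 3.492e-6 × 6.022e23 = 2.10e18.

2.10e18 photons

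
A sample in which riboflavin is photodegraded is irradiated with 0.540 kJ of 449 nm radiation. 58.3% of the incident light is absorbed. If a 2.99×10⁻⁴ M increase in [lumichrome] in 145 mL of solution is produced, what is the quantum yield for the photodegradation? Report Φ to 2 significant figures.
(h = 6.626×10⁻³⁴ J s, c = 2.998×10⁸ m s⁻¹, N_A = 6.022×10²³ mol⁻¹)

Product: (2.99×10⁻⁴ M)(0.145 L) = 4.336×10⁻⁵ mol.
Photon energy at 449 nm: hc/λ = (6.626×10⁻³⁴)(2.998×10⁸)/(449×10⁻⁹) = 4.424×10⁻¹⁹ J.
Incident energy: 0.540 kJ = 540 J.
Photons incident: 540 / 4.424×10⁻¹⁹ = 1.221×10²¹, i.e. 1.221×10²¹/6.022×10²³ = 0.002028 mol.
Photons absorbed: 0.583 × 0.002028 = 0.001182 mol.
Φ = 4.336×10⁻⁵ mol / 0.001182 mol photons = 0.037.

Φ = 0.037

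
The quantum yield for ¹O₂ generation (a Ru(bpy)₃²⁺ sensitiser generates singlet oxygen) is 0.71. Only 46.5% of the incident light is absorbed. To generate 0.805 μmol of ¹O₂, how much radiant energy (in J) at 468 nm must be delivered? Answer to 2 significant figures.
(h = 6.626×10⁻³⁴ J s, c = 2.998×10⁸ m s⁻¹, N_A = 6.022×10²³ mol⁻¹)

Product: 0.805 μmol = 8.05×10⁻⁷ mol.
Photons that must be absorbed: 8.05×10⁻⁷ / 0.71 = 1.134×10⁻⁶ mol.
Incident photons needed: 1.134×10⁻⁶ / 0.465 = 2.439×10⁻⁶ mol.
Photon energy: hc/λ = 4.245×10⁻¹⁹ J; per mole, 2.556×10⁵ J mol⁻¹.
Energy required: 2.439×10⁻⁶ × 2.556×10⁵ = 0.62 J.

0.62 J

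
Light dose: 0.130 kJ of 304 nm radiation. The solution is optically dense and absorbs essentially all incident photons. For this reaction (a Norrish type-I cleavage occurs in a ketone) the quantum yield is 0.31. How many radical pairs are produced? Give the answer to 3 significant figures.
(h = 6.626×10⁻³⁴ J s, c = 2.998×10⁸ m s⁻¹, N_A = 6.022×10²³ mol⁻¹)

6.17×10¹⁹ radical pairs

Photon energy at 304 nm: hc/λ = (6.626×10⁻³⁴)(2.998×10⁸)/(304×10⁻⁹) = 6.534×10⁻¹⁹ J.
Incident energy: 0.130 kJ = 130 J.
Photons incident: 130 / 6.534×10⁻¹⁹ = 1.990×10²⁰, i.e. 1.990×10²⁰/6.022×10²³ = 3.305×10⁻⁴ mol.
Product: Φ × n_abs = 0.31 × 3.305×10⁻⁴ = 1.025×10⁻⁴ mol.
As a count: 1.025×10⁻⁴ × 6.022×10²³ = 6.17×10¹⁹.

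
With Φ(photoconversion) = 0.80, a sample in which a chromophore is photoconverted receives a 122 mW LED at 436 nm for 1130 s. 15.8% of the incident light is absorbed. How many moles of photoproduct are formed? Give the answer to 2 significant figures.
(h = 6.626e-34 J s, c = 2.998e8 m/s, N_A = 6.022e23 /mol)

Photon energy at 436 nm: hc/λ = (6.626e-34)(2.998e8)/(436e-9) = 4.556e-19 J.
Energy delivered: (122 mW)(1130 s) = 137.9 J.
Photons incident: 137.9 / 4.556e-19 = 3.027e20, i.e. 3.027e20/6.022e23 = 5.027e-4 mol.
Photons absorbed: 0.158 × 5.027e-4 = 7.943e-5 mol.
Product: Φ × n_abs = 0.80 × 7.943e-5 = 6.354e-5 mol.

6.4e-5 mol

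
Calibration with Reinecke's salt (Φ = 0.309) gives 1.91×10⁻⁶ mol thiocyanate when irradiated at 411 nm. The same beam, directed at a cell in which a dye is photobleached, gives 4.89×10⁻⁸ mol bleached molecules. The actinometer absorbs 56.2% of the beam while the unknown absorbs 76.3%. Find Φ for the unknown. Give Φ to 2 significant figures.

Φ = 0.0058

Photons absorbed by the actinometer: 1.91×10⁻⁶ / 0.309 = 6.181×10⁻⁶ mol.
Incident flux: 6.181×10⁻⁶ / 0.562 = 1.100×10⁻⁵ einstein.
Absorbed by unknown: 0.763 × 1.100×10⁻⁵ = 8.393×10⁻⁶ mol.
Φ(unknown) = 4.89×10⁻⁸ / 8.393×10⁻⁶ = 0.0058.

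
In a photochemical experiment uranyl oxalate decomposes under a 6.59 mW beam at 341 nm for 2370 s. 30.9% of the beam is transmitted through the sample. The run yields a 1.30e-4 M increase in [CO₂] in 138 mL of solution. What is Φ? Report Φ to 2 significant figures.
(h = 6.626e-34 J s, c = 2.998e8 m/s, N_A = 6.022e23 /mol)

Product: (1.30e-4 M)(0.138 L) = 1.794e-5 mol.
Photon energy at 341 nm: hc/λ = (6.626e-34)(2.998e8)/(341e-9) = 5.825e-19 J.
Energy delivered: (6.59 mW)(2370 s) = 15.62 J.
Photons incident: 15.62 / 5.825e-19 = 2.682e19, i.e. 2.682e19/6.022e23 = 4.454e-5 mol.
Fraction absorbed: 1 − 30.9/100 = 0.6910.
Photons absorbed: 0.6910 × 4.454e-5 = 3.078e-5 mol.
Φ = 1.794e-5 mol / 3.078e-5 mol photons = 0.58.

Φ = 0.58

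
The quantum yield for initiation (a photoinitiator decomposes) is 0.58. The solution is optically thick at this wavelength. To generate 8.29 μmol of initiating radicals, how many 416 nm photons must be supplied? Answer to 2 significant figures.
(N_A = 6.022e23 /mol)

Product: 8.29 μmol = 8.29e-6 mol.
Photons that must be absorbed: 8.29e-6 / 0.58 = 1.429e-5 mol.
Photon count: 1.429e-5 × 6.022e23 = 8.6e18.

8.6e18 photons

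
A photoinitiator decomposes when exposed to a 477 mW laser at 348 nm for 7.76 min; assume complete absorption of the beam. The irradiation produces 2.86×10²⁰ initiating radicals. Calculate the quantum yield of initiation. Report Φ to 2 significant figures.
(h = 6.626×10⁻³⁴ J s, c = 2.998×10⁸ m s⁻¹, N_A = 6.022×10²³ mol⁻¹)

Product: 2.86×10²⁰ / 6.022×10²³ = 4.749×10⁻⁴ mol.
Photon energy at 348 nm: hc/λ = (6.626×10⁻³⁴)(2.998×10⁸)/(348×10⁻⁹) = 5.708×10⁻¹⁹ J.
Energy delivered: (477 mW)(465.6 s) = 222.1 J.
Photons incident: 222.1 / 5.708×10⁻¹⁹ = 3.891×10²⁰, i.e. 3.891×10²⁰/6.022×10²³ = 6.461×10⁻⁴ mol.
Φ = 4.749×10⁻⁴ mol / 6.461×10⁻⁴ mol photons = 0.74.

Φ = 0.74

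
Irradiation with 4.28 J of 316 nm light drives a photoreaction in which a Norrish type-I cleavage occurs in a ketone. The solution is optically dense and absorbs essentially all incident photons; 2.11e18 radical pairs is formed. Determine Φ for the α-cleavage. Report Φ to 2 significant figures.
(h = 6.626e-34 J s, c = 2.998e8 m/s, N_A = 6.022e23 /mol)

Product: 2.11e18 / 6.022e23 = 3.504e-6 mol.
Photon energy at 316 nm: hc/λ = (6.626e-34)(2.998e8)/(316e-9) = 6.286e-19 J.
Photons incident: 4.28 / 6.286e-19 = 6.809e18, i.e. 6.809e18/6.022e23 = 1.131e-5 mol.
Φ = 3.504e-6 mol / 1.131e-5 mol photons = 0.31.

Φ = 0.31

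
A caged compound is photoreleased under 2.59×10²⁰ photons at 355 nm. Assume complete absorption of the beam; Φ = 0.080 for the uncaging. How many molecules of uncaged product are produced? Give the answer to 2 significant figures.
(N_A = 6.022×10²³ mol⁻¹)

Moles of photons: 2.59×10²⁰ / 6.022×10²³ = 4.301×10⁻⁴ mol.
Product: Φ × n_abs = 0.080 × 4.301×10⁻⁴ = 3.441×10⁻⁵ mol.
As a count: 3.441×10⁻⁵ × 6.022×10²³ = 2.1×10¹⁹.

2.1×10¹⁹ molecules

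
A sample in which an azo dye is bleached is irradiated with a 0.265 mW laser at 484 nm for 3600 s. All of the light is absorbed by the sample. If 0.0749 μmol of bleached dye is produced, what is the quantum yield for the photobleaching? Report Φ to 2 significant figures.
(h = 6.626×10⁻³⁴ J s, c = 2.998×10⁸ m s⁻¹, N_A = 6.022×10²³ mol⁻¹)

Φ = 0.019

Product: 0.0749 μmol = 7.49×10⁻⁸ mol.
Photon energy at 484 nm: hc/λ = (6.626×10⁻³⁴)(2.998×10⁸)/(484×10⁻⁹) = 4.104×10⁻¹⁹ J.
Energy delivered: (0.265 mW)(3600 s) = 0.9540 J.
Photons incident: 0.9540 / 4.104×10⁻¹⁹ = 2.325×10¹⁸, i.e. 2.325×10¹⁸/6.022×10²³ = 3.861×10⁻⁶ mol.
Φ = 7.49×10⁻⁸ mol / 3.861×10⁻⁶ mol photons = 0.019.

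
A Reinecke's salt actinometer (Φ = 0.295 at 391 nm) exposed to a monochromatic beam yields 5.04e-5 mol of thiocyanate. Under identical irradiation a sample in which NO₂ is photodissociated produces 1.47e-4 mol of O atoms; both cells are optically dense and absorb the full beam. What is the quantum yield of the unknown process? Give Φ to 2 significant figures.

Photons absorbed by the actinometer: 5.04e-5 / 0.295 = 1.708e-4 mol.
Φ(unknown) = 1.47e-4 / 1.708e-4 = 0.86.

Φ = 0.86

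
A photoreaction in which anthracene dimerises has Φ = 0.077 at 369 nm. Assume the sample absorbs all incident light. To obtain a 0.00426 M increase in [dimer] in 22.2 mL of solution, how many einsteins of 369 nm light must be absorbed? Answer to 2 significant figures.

Product: (0.00426 M)(0.0222 L) = 9.457×10⁻⁵ mol.
Photons that must be absorbed: 9.457×10⁻⁵ / 0.077 = 0.001228 mol.

0.0012 einstein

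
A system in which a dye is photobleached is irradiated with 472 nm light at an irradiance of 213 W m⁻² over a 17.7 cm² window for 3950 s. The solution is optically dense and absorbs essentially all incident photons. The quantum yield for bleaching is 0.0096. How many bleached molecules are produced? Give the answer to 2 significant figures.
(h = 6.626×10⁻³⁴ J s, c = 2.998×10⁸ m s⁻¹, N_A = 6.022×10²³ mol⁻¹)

Photon energy at 472 nm: hc/λ = (6.626×10⁻³⁴)(2.998×10⁸)/(472×10⁻⁹) = 4.209×10⁻¹⁹ J.
Energy delivered: (213 W m⁻²)(17.7×10⁻⁴ m²)(3950 s) = 1489 J.
Photons incident: 1489 / 4.209×10⁻¹⁹ = 3.538×10²¹, i.e. 3.538×10²¹/6.022×10²³ = 0.005875 mol.
Product: Φ × n_abs = 0.0096 × 0.005875 = 5.640×10⁻⁵ mol.
As a count: 5.640×10⁻⁵ × 6.022×10²³ = 3.4×10¹⁹.

3.4×10¹⁹ bleached molecules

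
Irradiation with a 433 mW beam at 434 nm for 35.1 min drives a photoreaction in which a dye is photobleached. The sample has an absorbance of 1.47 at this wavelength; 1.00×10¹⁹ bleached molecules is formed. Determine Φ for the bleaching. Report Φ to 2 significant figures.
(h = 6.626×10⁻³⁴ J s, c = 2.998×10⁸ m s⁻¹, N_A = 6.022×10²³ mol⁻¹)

Product: 1.00×10¹⁹ / 6.022×10²³ = 1.661×10⁻⁵ mol.
Photon energy at 434 nm: hc/λ = (6.626×10⁻³⁴)(2.998×10⁸)/(434×10⁻⁹) = 4.577×10⁻¹⁹ J.
Energy delivered: (433 mW)(2106 s) = 911.9 J.
Photons incident: 911.9 / 4.577×10⁻¹⁹ = 1.992×10²¹, i.e. 1.992×10²¹/6.022×10²³ = 0.003308 mol.
Fraction absorbed: 1 − 10^(−1.47) = 0.9661.
Photons absorbed: 0.9661 × 0.003308 = 0.003196 mol.
Φ = 1.661×10⁻⁵ mol / 0.003196 mol photons = 0.0052.

Φ = 0.0052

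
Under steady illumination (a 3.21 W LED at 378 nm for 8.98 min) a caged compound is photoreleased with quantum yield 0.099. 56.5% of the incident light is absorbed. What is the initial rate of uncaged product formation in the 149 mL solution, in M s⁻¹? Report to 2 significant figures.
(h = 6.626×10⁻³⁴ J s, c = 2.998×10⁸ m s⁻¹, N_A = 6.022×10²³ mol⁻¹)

3.8×10⁻⁶ M s⁻¹

Photon energy at 378 nm: hc/λ = (6.626×10⁻³⁴)(2.998×10⁸)/(378×10⁻⁹) = 5.255×10⁻¹⁹ J.
Energy delivered: (3.21 W)(538.8 s) = 1730 J.
Photons incident: 1730 / 5.255×10⁻¹⁹ = 3.292×10²¹, i.e. 3.292×10²¹/6.022×10²³ = 0.005467 mol.
Photons absorbed: 0.565 × 0.005467 = 0.003089 mol.
Product formed: 0.099 × 0.003089 = 3.058×10⁻⁴ mol.
Rate: 3.058×10⁻⁴ mol / (538.8 s × 0.149 L) = 3.8×10⁻⁶ M s⁻¹.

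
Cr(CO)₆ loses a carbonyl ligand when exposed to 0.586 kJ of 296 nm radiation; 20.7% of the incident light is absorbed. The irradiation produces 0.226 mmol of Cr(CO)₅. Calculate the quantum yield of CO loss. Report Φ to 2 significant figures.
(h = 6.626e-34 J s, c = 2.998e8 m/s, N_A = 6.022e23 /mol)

Φ = 0.75

Product: 0.226 mmol = 2.26e-4 mol.
Photon energy at 296 nm: hc/λ = (6.626e-34)(2.998e8)/(296e-9) = 6.711e-19 J.
Incident energy: 0.586 kJ = 586 J.
Photons incident: 586 / 6.711e-19 = 8.732e20, i.e. 8.732e20/6.022e23 = 0.001450 mol.
Photons absorbed: 0.207 × 0.001450 = 3.001e-4 mol.
Φ = 2.26e-4 mol / 3.001e-4 mol photons = 0.75.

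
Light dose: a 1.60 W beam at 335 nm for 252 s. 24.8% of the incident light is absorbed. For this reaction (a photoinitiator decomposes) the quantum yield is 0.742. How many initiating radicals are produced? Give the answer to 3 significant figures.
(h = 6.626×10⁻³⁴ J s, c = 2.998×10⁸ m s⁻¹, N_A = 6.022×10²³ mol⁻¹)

1.25×10²⁰ initiating radicals

Photon energy at 335 nm: hc/λ = (6.626×10⁻³⁴)(2.998×10⁸)/(335×10⁻⁹) = 5.930×10⁻¹⁹ J.
Energy delivered: (1.60 W)(252 s) = 403.2 J.
Photons incident: 403.2 / 5.930×10⁻¹⁹ = 6.799×10²⁰, i.e. 6.799×10²⁰/6.022×10²³ = 0.001129 mol.
Photons absorbed: 0.248 × 0.001129 = 2.800×10⁻⁴ mol.
Product: Φ × n_abs = 0.742 × 2.800×10⁻⁴ = 2.078×10⁻⁴ mol.
As a count: 2.078×10⁻⁴ × 6.022×10²³ = 1.25×10²⁰.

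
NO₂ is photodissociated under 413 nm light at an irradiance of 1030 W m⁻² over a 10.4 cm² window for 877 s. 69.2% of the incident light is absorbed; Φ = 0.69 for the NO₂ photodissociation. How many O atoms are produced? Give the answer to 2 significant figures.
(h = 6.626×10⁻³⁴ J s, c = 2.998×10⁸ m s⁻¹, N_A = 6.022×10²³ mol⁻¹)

Photon energy at 413 nm: hc/λ = (6.626×10⁻³⁴)(2.998×10⁸)/(413×10⁻⁹) = 4.810×10⁻¹⁹ J.
Energy delivered: (1030 W m⁻²)(10.4×10⁻⁴ m²)(877 s) = 939.4 J.
Photons incident: 939.4 / 4.810×10⁻¹⁹ = 1.953×10²¹, i.e. 1.953×10²¹/6.022×10²³ = 0.003243 mol.
Photons absorbed: 0.692 × 0.003243 = 0.002244 mol.
Product: Φ × n_abs = 0.69 × 0.002244 = 0.001548 mol.
As a count: 0.001548 × 6.022×10²³ = 9.3×10²⁰.

9.3×10²⁰ atoms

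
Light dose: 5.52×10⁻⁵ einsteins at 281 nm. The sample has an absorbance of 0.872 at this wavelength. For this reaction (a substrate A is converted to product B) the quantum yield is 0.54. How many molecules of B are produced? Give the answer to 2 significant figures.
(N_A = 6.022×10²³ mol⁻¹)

1.6×10¹⁹ molecules

Fraction absorbed: 1 − 10^(−0.872) = 0.8657.
Photons absorbed: 0.8657 × 5.52×10⁻⁵ = 4.779×10⁻⁵ mol.
Product: Φ × n_abs = 0.54 × 4.779×10⁻⁵ = 2.581×10⁻⁵ mol.
As a count: 2.581×10⁻⁵ × 6.022×10²³ = 1.6×10¹⁹.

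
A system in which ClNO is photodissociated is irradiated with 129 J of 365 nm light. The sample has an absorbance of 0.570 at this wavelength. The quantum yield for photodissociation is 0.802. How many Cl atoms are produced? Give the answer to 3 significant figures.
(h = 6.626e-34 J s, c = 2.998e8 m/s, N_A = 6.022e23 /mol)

Photon energy at 365 nm: hc/λ = (6.626e-34)(2.998e8)/(365e-9) = 5.442e-19 J.
Photons incident: 129 / 5.442e-19 = 2.370e20, i.e. 2.370e20/6.022e23 = 3.936e-4 mol.
Fraction absorbed: 1 − 10^(−0.570) = 0.7308.
Photons absorbed: 0.7308 × 3.936e-4 = 2.876e-4 mol.
Product: Φ × n_abs = 0.802 × 2.876e-4 = 2.307e-4 mol.
As a count: 2.307e-4 × 6.022e23 = 1.39e20.

1.39e20 atoms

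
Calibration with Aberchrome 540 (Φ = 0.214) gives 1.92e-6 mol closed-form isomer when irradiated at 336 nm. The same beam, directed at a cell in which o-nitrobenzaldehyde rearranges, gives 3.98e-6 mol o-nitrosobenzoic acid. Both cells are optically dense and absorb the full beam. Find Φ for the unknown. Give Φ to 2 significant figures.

Φ = 0.44

Photons absorbed by the actinometer: 1.92e-6 / 0.214 = 8.972e-6 mol.
Φ(unknown) = 3.98e-6 / 8.972e-6 = 0.44.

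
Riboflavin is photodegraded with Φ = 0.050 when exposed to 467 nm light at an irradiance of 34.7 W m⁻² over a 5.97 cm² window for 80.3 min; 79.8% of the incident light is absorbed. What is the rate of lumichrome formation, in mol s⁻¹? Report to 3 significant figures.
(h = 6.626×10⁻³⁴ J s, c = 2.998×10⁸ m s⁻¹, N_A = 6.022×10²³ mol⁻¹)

3.23×10⁻⁹ mol s⁻¹

Photon energy at 467 nm: hc/λ = (6.626×10⁻³⁴)(2.998×10⁸)/(467×10⁻⁹) = 4.254×10⁻¹⁹ J.
Energy delivered: (34.7 W m⁻²)(5.97×10⁻⁴ m²)(4818 s) = 99.81 J.
Photons incident: 99.81 / 4.254×10⁻¹⁹ = 2.346×10²⁰, i.e. 2.346×10²⁰/6.022×10²³ = 3.896×10⁻⁴ mol.
Photons absorbed: 0.798 × 3.896×10⁻⁴ = 3.109×10⁻⁴ mol.
Product formed: 0.050 × 3.109×10⁻⁴ = 1.555×10⁻⁵ mol.
Rate: 1.555×10⁻⁵ / 4818 s = 3.23×10⁻⁹ mol s⁻¹.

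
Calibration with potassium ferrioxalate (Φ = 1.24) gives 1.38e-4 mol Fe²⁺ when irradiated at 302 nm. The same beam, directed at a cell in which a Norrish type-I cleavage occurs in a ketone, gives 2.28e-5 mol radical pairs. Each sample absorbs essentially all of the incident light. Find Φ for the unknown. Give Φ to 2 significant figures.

Φ = 0.20

Photons absorbed by the actinometer: 1.38e-4 / 1.24 = 1.113e-4 mol.
Φ(unknown) = 2.28e-5 / 1.113e-4 = 0.20.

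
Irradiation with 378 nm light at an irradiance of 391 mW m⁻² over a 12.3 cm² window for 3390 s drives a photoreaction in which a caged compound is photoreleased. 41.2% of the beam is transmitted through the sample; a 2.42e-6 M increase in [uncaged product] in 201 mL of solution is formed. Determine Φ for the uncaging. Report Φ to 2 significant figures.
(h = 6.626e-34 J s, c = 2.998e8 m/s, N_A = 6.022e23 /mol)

Φ = 0.16

Product: (2.42e-6 M)(0.201 L) = 4.864e-7 mol.
Photon energy at 378 nm: hc/λ = (6.626e-34)(2.998e8)/(378e-9) = 5.255e-19 J.
Energy delivered: (391 mW m⁻²)(12.3e-4 m²)(3390 s) = 1.630 J.
Photons incident: 1.630 / 5.255e-19 = 3.102e18, i.e. 3.102e18/6.022e23 = 5.151e-6 mol.
Fraction absorbed: 1 − 41.2/100 = 0.5880.
Photons absorbed: 0.5880 × 5.151e-6 = 3.029e-6 mol.
Φ = 4.864e-7 mol / 3.029e-6 mol photons = 0.16.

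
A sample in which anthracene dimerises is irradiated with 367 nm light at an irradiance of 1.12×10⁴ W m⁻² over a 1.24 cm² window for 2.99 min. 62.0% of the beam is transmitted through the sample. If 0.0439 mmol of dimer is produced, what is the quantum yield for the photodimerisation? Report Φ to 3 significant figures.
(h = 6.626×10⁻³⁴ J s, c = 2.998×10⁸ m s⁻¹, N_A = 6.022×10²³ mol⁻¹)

Product: 0.0439 mmol = 4.39×10⁻⁵ mol.
Photon energy at 367 nm: hc/λ = (6.626×10⁻³⁴)(2.998×10⁸)/(367×10⁻⁹) = 5.413×10⁻¹⁹ J.
Energy delivered: (1.12×10⁴ W m⁻²)(1.24×10⁻⁴ m²)(179.4 s) = 249.2 J.
Photons incident: 249.2 / 5.413×10⁻¹⁹ = 4.604×10²⁰, i.e. 4.604×10²⁰/6.022×10²³ = 7.645×10⁻⁴ mol.
Fraction absorbed: 1 − 62.0/100 = 0.3800.
Photons absorbed: 0.3800 × 7.645×10⁻⁴ = 2.905×10⁻⁴ mol.
Φ = 4.39×10⁻⁵ mol / 2.905×10⁻⁴ mol photons = 0.151.

Φ = 0.151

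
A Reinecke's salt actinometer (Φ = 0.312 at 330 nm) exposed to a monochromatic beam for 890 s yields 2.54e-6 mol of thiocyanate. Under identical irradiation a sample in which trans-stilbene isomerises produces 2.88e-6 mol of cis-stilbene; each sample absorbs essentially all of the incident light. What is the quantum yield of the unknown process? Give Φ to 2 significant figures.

Φ = 0.35

Photons absorbed by the actinometer: 2.54e-6 / 0.312 = 8.141e-6 mol.
Φ(unknown) = 2.88e-6 / 8.141e-6 = 0.35.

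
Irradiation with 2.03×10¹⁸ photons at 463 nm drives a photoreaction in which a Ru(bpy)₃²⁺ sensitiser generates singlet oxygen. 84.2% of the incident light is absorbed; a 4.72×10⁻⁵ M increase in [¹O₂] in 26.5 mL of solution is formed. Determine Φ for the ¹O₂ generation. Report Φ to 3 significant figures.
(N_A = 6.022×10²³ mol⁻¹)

Product: (4.72×10⁻⁵ M)(0.0265 L) = 1.251×10⁻⁶ mol.
Moles of photons: 2.03×10¹⁸ / 6.022×10²³ = 3.371×10⁻⁶ mol.
Photons absorbed: 0.842 × 3.371×10⁻⁶ = 2.838×10⁻⁶ mol.
Φ = 1.251×10⁻⁶ mol / 2.838×10⁻⁶ mol photons = 0.441.

Φ = 0.441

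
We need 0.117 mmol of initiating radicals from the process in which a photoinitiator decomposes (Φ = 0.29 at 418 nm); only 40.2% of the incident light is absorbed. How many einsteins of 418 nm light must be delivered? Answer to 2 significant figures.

Product: 0.117 mmol = 1.17×10⁻⁴ mol.
Photons that must be absorbed: 1.17×10⁻⁴ / 0.29 = 4.034×10⁻⁴ mol.
Incident photons needed: 4.034×10⁻⁴ / 0.402 = 0.001003 mol.

0.0010 einstein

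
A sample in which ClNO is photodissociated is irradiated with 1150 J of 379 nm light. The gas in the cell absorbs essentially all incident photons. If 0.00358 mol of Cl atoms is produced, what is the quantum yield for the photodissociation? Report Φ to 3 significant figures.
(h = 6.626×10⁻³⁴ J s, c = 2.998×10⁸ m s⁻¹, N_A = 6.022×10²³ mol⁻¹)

Φ = 0.983

Photon energy at 379 nm: hc/λ = (6.626×10⁻³⁴)(2.998×10⁸)/(379×10⁻⁹) = 5.241×10⁻¹⁹ J.
Photons incident: 1150 / 5.241×10⁻¹⁹ = 2.194×10²¹, i.e. 2.194×10²¹/6.022×10²³ = 0.003643 mol.
Φ = 0.00358 mol / 0.003643 mol photons = 0.983.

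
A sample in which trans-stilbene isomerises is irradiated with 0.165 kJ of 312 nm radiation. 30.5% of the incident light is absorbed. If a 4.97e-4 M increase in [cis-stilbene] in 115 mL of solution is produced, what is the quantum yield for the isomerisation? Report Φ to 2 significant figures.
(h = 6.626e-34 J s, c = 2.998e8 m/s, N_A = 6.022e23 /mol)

Φ = 0.44

Product: (4.97e-4 M)(0.115 L) = 5.716e-5 mol.
Photon energy at 312 nm: hc/λ = (6.626e-34)(2.998e8)/(312e-9) = 6.367e-19 J.
Incident energy: 0.165 kJ = 165 J.
Photons incident: 165 / 6.367e-19 = 2.591e20, i.e. 2.591e20/6.022e23 = 4.303e-4 mol.
Photons absorbed: 0.305 × 4.303e-4 = 1.312e-4 mol.
Φ = 5.716e-5 mol / 1.312e-4 mol photons = 0.44.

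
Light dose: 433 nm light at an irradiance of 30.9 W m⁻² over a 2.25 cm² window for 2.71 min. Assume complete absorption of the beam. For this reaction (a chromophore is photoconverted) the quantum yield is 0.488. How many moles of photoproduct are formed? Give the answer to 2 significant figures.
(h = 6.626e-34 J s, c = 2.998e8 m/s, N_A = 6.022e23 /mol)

2.0e-6 mol

Photon energy at 433 nm: hc/λ = (6.626e-34)(2.998e8)/(433e-9) = 4.588e-19 J.
Energy delivered: (30.9 W m⁻²)(2.25e-4 m²)(162.6 s) = 1.130 J.
Photons incident: 1.130 / 4.588e-19 = 2.463e18, i.e. 2.463e18/6.022e23 = 4.090e-6 mol.
Product: Φ × n_abs = 0.488 × 4.090e-6 = 1.996e-6 mol.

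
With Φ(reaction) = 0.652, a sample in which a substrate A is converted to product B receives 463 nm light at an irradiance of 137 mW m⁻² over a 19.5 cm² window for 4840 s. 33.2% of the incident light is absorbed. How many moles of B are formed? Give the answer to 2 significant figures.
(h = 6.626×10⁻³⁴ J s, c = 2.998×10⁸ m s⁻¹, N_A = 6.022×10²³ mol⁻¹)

Photon energy at 463 nm: hc/λ = (6.626×10⁻³⁴)(2.998×10⁸)/(463×10⁻⁹) = 4.290×10⁻¹⁹ J.
Energy delivered: (137 mW m⁻²)(19.5×10⁻⁴ m²)(4840 s) = 1.293 J.
Photons incident: 1.293 / 4.290×10⁻¹⁹ = 3.014×10¹⁸, i.e. 3.014×10¹⁸/6.022×10²³ = 5.005×10⁻⁶ mol.
Photons absorbed: 0.332 × 5.005×10⁻⁶ = 1.662×10⁻⁶ mol.
Product: Φ × n_abs = 0.652 × 1.662×10⁻⁶ = 1.084×10⁻⁶ mol.

1.1×10⁻⁶ mol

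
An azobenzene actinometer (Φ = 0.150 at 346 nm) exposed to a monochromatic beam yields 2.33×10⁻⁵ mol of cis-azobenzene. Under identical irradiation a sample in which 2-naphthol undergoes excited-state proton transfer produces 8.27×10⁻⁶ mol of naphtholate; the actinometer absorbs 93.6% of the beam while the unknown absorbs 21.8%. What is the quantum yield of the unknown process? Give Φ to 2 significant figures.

Φ = 0.23

Photons absorbed by the actinometer: 2.33×10⁻⁵ / 0.150 = 1.553×10⁻⁴ mol.
Incident flux: 1.553×10⁻⁴ / 0.936 = 1.659×10⁻⁴ einstein.
Absorbed by unknown: 0.218 × 1.659×10⁻⁴ = 3.617×10⁻⁵ mol.
Φ(unknown) = 8.27×10⁻⁶ / 3.617×10⁻⁵ = 0.23.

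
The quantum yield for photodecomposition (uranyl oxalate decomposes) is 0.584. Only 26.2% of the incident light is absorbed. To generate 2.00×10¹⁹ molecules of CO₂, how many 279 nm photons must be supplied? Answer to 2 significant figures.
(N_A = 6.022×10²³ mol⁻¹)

1.3×10²⁰ photons

Product: 2.00×10¹⁹ / 6.022×10²³ = 3.321×10⁻⁵ mol.
Photons that must be absorbed: 3.321×10⁻⁵ / 0.584 = 5.687×10⁻⁵ mol.
Incident photons needed: 5.687×10⁻⁵ / 0.262 = 2.171×10⁻⁴ mol.
Photon count: 2.171×10⁻⁴ × 6.022×10²³ = 1.3×10²⁰.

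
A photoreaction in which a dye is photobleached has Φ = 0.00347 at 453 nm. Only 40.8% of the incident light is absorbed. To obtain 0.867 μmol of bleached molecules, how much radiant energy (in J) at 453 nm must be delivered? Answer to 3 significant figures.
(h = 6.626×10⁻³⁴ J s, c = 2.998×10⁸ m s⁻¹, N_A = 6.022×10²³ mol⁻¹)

Product: 0.867 μmol = 8.67×10⁻⁷ mol.
Photons that must be absorbed: 8.67×10⁻⁷ / 0.00347 = 2.499×10⁻⁴ mol.
Incident photons needed: 2.499×10⁻⁴ / 0.408 = 6.125×10⁻⁴ mol.
Photon energy: hc/λ = 4.385×10⁻¹⁹ J; per mole, 2.641×10⁵ J mol⁻¹.
Energy required: 6.125×10⁻⁴ × 2.641×10⁵ = 162 J.

162 J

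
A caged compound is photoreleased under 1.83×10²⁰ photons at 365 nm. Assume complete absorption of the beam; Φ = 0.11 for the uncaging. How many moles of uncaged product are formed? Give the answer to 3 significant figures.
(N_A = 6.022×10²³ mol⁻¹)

3.34×10⁻⁵ mol

Moles of photons: 1.83×10²⁰ / 6.022×10²³ = 3.039×10⁻⁴ mol.
Product: Φ × n_abs = 0.11 × 3.039×10⁻⁴ = 3.343×10⁻⁵ mol.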